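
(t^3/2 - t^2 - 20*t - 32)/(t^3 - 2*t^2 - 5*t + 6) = (t^2 - 4*t - 32)/(2*(t^2 - 4*t + 3))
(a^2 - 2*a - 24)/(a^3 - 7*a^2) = (a^2 - 2*a - 24)/(a^2*(a - 7))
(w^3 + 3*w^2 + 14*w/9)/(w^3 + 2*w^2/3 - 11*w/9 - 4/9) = w*(9*w^2 + 27*w + 14)/(9*w^3 + 6*w^2 - 11*w - 4)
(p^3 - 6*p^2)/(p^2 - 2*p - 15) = p^2*(6 - p)/(-p^2 + 2*p + 15)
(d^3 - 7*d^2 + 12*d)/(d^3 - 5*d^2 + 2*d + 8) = d*(d - 3)/(d^2 - d - 2)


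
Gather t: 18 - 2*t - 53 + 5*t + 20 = 3*t - 15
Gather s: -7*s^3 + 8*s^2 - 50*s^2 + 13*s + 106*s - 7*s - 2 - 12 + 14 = -7*s^3 - 42*s^2 + 112*s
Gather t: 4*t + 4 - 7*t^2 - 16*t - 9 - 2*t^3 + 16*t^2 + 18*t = -2*t^3 + 9*t^2 + 6*t - 5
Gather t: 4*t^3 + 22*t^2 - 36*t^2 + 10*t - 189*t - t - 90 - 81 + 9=4*t^3 - 14*t^2 - 180*t - 162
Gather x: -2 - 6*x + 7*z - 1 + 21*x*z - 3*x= x*(21*z - 9) + 7*z - 3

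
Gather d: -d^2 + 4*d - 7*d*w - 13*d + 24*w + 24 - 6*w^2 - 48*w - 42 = -d^2 + d*(-7*w - 9) - 6*w^2 - 24*w - 18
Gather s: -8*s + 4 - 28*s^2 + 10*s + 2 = -28*s^2 + 2*s + 6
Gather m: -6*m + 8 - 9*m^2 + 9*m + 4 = -9*m^2 + 3*m + 12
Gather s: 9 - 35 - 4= -30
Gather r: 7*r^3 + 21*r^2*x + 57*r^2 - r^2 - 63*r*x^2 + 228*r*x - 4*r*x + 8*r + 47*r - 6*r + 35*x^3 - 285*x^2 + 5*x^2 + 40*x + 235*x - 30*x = 7*r^3 + r^2*(21*x + 56) + r*(-63*x^2 + 224*x + 49) + 35*x^3 - 280*x^2 + 245*x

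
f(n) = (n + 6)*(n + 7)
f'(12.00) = 37.00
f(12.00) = 342.00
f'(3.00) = 19.00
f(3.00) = 90.00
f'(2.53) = 18.06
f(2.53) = 81.29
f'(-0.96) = 11.08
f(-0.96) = 30.44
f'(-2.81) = 7.38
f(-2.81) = 13.37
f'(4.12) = 21.24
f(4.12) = 112.53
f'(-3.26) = 6.48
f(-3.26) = 10.25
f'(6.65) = 26.30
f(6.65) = 172.67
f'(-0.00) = 13.00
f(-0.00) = 42.00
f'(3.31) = 19.62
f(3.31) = 95.99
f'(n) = 2*n + 13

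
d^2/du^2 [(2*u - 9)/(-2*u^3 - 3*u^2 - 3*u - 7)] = 6*(-8*u^5 + 60*u^4 + 142*u^3 + 191*u^2 - 3*u - 22)/(8*u^9 + 36*u^8 + 90*u^7 + 219*u^6 + 387*u^5 + 522*u^4 + 699*u^3 + 630*u^2 + 441*u + 343)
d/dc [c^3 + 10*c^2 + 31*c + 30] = 3*c^2 + 20*c + 31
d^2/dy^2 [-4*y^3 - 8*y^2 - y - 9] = -24*y - 16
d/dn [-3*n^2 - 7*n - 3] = -6*n - 7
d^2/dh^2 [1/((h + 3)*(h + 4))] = 2*((h + 3)^2 + (h + 3)*(h + 4) + (h + 4)^2)/((h + 3)^3*(h + 4)^3)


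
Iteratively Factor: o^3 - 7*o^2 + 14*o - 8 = (o - 4)*(o^2 - 3*o + 2) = (o - 4)*(o - 1)*(o - 2)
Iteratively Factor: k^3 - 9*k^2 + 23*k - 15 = (k - 5)*(k^2 - 4*k + 3) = (k - 5)*(k - 1)*(k - 3)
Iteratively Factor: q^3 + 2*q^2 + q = (q + 1)*(q^2 + q) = (q + 1)^2*(q)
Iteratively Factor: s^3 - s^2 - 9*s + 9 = (s + 3)*(s^2 - 4*s + 3) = (s - 1)*(s + 3)*(s - 3)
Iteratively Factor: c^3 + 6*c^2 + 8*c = (c + 4)*(c^2 + 2*c) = (c + 2)*(c + 4)*(c)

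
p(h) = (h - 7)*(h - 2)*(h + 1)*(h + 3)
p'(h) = (h - 7)*(h - 2)*(h + 1) + (h - 7)*(h - 2)*(h + 3) + (h - 7)*(h + 1)*(h + 3) + (h - 2)*(h + 1)*(h + 3) = 4*h^3 - 15*h^2 - 38*h + 29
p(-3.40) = 53.91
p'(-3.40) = -172.42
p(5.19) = -292.71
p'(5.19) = -13.07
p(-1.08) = -3.82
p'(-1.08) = 47.51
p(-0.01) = 41.71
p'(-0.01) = 29.38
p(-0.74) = 12.46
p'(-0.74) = 47.29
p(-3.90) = 167.85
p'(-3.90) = -288.23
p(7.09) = 37.39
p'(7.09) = 431.16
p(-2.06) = -36.65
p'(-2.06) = 8.66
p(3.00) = -96.00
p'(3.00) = -112.00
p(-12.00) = 26334.00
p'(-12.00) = -8587.00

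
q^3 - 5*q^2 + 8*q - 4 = (q - 2)^2*(q - 1)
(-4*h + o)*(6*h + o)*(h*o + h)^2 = -24*h^4*o^2 - 48*h^4*o - 24*h^4 + 2*h^3*o^3 + 4*h^3*o^2 + 2*h^3*o + h^2*o^4 + 2*h^2*o^3 + h^2*o^2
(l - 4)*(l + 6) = l^2 + 2*l - 24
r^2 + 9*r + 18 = (r + 3)*(r + 6)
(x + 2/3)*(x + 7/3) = x^2 + 3*x + 14/9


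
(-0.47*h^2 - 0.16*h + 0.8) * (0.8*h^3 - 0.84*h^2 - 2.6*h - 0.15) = -0.376*h^5 + 0.2668*h^4 + 1.9964*h^3 - 0.1855*h^2 - 2.056*h - 0.12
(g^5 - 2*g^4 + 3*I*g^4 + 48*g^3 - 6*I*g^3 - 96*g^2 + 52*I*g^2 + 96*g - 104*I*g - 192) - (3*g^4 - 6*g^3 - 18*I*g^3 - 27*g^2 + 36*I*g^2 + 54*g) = g^5 - 5*g^4 + 3*I*g^4 + 54*g^3 + 12*I*g^3 - 69*g^2 + 16*I*g^2 + 42*g - 104*I*g - 192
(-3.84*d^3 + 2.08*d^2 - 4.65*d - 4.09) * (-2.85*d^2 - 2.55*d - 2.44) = 10.944*d^5 + 3.864*d^4 + 17.3181*d^3 + 18.4388*d^2 + 21.7755*d + 9.9796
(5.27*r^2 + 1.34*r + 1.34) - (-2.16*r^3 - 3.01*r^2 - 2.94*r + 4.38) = 2.16*r^3 + 8.28*r^2 + 4.28*r - 3.04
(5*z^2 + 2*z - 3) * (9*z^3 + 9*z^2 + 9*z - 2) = 45*z^5 + 63*z^4 + 36*z^3 - 19*z^2 - 31*z + 6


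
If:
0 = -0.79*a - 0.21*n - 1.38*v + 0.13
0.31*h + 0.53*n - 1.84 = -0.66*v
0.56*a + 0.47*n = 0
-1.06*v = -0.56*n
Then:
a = -0.40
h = 4.60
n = 0.47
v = 0.25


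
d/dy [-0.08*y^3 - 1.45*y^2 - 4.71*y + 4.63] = -0.24*y^2 - 2.9*y - 4.71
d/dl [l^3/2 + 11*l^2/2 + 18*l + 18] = 3*l^2/2 + 11*l + 18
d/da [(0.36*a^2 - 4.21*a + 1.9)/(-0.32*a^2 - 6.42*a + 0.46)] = (-3.6584*a^2 + 1.5472*a + 10.2614)/(0.1024*a^4 + 4.1088*a^3 + 40.922*a^2 - 5.9064*a + 0.2116)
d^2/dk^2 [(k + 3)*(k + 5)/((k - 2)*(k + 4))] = 6*(2*k^3 + 23*k^2 + 94*k + 124)/(k^6 + 6*k^5 - 12*k^4 - 88*k^3 + 96*k^2 + 384*k - 512)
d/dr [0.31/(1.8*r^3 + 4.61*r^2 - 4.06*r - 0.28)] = (-1.674*r^2 - 2.8582*r + 1.2586)/(1.8*r^3 + 4.61*r^2 - 4.06*r - 0.28)^2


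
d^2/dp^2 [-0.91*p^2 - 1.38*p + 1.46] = -1.82000000000000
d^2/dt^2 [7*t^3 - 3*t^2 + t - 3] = 42*t - 6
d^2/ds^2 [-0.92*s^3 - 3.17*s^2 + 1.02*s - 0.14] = -5.52*s - 6.34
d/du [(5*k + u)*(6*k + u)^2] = (6*k + u)*(16*k + 3*u)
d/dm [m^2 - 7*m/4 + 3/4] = 2*m - 7/4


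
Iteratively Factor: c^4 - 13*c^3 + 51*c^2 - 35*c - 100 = (c - 4)*(c^3 - 9*c^2 + 15*c + 25) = (c - 5)*(c - 4)*(c^2 - 4*c - 5) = (c - 5)^2*(c - 4)*(c + 1)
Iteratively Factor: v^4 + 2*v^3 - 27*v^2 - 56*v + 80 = (v + 4)*(v^3 - 2*v^2 - 19*v + 20) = (v + 4)^2*(v^2 - 6*v + 5) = (v - 5)*(v + 4)^2*(v - 1)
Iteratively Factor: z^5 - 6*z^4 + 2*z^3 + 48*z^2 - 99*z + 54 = (z + 3)*(z^4 - 9*z^3 + 29*z^2 - 39*z + 18) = (z - 1)*(z + 3)*(z^3 - 8*z^2 + 21*z - 18) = (z - 3)*(z - 1)*(z + 3)*(z^2 - 5*z + 6) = (z - 3)^2*(z - 1)*(z + 3)*(z - 2)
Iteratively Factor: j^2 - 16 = (j + 4)*(j - 4)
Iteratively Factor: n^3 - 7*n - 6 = (n + 2)*(n^2 - 2*n - 3) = (n + 1)*(n + 2)*(n - 3)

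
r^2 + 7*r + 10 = (r + 2)*(r + 5)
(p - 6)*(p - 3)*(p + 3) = p^3 - 6*p^2 - 9*p + 54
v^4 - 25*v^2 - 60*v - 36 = (v - 6)*(v + 1)*(v + 2)*(v + 3)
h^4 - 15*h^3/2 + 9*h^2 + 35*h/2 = h*(h - 5)*(h - 7/2)*(h + 1)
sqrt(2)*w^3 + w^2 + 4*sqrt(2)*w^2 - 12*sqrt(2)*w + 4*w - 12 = (w - 2)*(w + 6)*(sqrt(2)*w + 1)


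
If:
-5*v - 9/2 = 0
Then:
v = -9/10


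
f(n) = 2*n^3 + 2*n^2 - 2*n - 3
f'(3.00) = 64.00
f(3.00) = 63.00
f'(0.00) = -2.00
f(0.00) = -3.00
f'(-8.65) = 412.34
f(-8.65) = -1130.48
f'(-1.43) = 4.55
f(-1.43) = -1.90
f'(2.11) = 33.15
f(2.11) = 20.47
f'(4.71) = 149.94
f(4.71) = 240.92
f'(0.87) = 6.02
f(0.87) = -1.91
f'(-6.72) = 242.07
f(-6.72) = -506.17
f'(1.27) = 12.76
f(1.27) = 1.78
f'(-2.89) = 36.55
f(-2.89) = -28.79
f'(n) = 6*n^2 + 4*n - 2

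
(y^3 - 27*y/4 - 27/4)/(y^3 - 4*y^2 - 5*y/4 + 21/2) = (2*y^2 - 3*y - 9)/(2*y^2 - 11*y + 14)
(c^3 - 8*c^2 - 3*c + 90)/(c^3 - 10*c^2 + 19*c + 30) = (c + 3)/(c + 1)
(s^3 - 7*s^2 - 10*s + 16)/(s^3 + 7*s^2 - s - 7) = (s^2 - 6*s - 16)/(s^2 + 8*s + 7)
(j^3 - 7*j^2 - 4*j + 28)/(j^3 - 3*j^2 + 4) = (j^2 - 5*j - 14)/(j^2 - j - 2)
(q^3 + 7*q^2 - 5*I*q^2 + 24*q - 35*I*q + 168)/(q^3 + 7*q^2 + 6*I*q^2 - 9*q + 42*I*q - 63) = (q - 8*I)/(q + 3*I)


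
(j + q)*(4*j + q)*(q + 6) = 4*j^2*q + 24*j^2 + 5*j*q^2 + 30*j*q + q^3 + 6*q^2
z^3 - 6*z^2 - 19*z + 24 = (z - 8)*(z - 1)*(z + 3)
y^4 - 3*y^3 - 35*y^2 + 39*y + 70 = (y - 7)*(y - 2)*(y + 1)*(y + 5)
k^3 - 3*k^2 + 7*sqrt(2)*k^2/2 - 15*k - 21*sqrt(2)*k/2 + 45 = (k - 3)*(k - 3*sqrt(2)/2)*(k + 5*sqrt(2))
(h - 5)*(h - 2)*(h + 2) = h^3 - 5*h^2 - 4*h + 20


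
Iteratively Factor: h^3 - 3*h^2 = (h - 3)*(h^2) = h*(h - 3)*(h)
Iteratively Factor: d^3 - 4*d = (d - 2)*(d^2 + 2*d) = (d - 2)*(d + 2)*(d)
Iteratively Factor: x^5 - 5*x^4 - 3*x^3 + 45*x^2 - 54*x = (x + 3)*(x^4 - 8*x^3 + 21*x^2 - 18*x) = (x - 3)*(x + 3)*(x^3 - 5*x^2 + 6*x) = (x - 3)*(x - 2)*(x + 3)*(x^2 - 3*x) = (x - 3)^2*(x - 2)*(x + 3)*(x)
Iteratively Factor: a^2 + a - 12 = (a + 4)*(a - 3)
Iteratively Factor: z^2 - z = (z - 1)*(z)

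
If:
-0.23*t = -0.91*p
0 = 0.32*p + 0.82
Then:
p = -2.56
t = -10.14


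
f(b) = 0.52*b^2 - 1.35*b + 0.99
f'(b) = 1.04*b - 1.35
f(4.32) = 4.86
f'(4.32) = 3.14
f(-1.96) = 5.63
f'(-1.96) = -3.39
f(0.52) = 0.43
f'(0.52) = -0.81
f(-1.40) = 3.90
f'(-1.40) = -2.81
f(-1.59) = 4.45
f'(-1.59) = -3.00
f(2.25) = 0.58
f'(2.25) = 0.99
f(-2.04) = 5.91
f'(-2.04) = -3.47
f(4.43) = 5.21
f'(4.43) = 3.26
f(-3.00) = 9.72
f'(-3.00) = -4.47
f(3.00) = 1.62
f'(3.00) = 1.77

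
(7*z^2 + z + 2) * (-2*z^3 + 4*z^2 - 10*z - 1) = -14*z^5 + 26*z^4 - 70*z^3 - 9*z^2 - 21*z - 2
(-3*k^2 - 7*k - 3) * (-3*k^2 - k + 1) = 9*k^4 + 24*k^3 + 13*k^2 - 4*k - 3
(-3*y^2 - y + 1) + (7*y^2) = 4*y^2 - y + 1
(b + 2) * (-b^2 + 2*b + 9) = -b^3 + 13*b + 18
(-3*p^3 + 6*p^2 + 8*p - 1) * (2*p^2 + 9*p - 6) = -6*p^5 - 15*p^4 + 88*p^3 + 34*p^2 - 57*p + 6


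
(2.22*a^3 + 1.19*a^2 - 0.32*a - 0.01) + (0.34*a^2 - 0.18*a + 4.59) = 2.22*a^3 + 1.53*a^2 - 0.5*a + 4.58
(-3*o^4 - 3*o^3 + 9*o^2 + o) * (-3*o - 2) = 9*o^5 + 15*o^4 - 21*o^3 - 21*o^2 - 2*o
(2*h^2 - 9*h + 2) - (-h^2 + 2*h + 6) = 3*h^2 - 11*h - 4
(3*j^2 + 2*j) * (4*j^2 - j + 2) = 12*j^4 + 5*j^3 + 4*j^2 + 4*j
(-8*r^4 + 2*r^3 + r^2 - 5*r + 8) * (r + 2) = -8*r^5 - 14*r^4 + 5*r^3 - 3*r^2 - 2*r + 16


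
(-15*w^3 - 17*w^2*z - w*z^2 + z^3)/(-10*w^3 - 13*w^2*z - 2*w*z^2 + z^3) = (3*w + z)/(2*w + z)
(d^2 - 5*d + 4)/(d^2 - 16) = (d - 1)/(d + 4)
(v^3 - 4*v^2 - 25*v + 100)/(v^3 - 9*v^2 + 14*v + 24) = (v^2 - 25)/(v^2 - 5*v - 6)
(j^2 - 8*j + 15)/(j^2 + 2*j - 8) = (j^2 - 8*j + 15)/(j^2 + 2*j - 8)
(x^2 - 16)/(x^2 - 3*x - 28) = (x - 4)/(x - 7)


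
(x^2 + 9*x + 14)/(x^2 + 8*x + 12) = (x + 7)/(x + 6)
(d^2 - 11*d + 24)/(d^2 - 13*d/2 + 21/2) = 2*(d - 8)/(2*d - 7)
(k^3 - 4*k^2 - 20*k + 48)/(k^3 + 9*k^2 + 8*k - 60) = (k^2 - 2*k - 24)/(k^2 + 11*k + 30)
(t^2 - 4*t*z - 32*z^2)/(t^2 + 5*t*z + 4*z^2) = (t - 8*z)/(t + z)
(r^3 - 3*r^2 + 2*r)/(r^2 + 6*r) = (r^2 - 3*r + 2)/(r + 6)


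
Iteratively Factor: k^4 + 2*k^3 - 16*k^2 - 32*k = (k - 4)*(k^3 + 6*k^2 + 8*k) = (k - 4)*(k + 2)*(k^2 + 4*k) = (k - 4)*(k + 2)*(k + 4)*(k)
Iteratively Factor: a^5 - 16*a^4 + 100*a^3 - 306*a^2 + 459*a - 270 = (a - 5)*(a^4 - 11*a^3 + 45*a^2 - 81*a + 54) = (a - 5)*(a - 3)*(a^3 - 8*a^2 + 21*a - 18) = (a - 5)*(a - 3)^2*(a^2 - 5*a + 6) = (a - 5)*(a - 3)^2*(a - 2)*(a - 3)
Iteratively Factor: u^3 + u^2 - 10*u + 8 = (u - 2)*(u^2 + 3*u - 4) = (u - 2)*(u - 1)*(u + 4)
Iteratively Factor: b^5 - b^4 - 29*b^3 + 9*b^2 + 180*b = (b + 4)*(b^4 - 5*b^3 - 9*b^2 + 45*b) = b*(b + 4)*(b^3 - 5*b^2 - 9*b + 45) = b*(b - 5)*(b + 4)*(b^2 - 9) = b*(b - 5)*(b + 3)*(b + 4)*(b - 3)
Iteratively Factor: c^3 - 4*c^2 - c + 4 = (c + 1)*(c^2 - 5*c + 4) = (c - 4)*(c + 1)*(c - 1)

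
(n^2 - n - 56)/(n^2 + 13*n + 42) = (n - 8)/(n + 6)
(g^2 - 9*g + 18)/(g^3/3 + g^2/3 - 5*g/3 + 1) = 3*(g^2 - 9*g + 18)/(g^3 + g^2 - 5*g + 3)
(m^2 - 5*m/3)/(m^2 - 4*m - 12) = m*(5 - 3*m)/(3*(-m^2 + 4*m + 12))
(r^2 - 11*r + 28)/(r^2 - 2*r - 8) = (r - 7)/(r + 2)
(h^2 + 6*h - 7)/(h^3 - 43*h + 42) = 1/(h - 6)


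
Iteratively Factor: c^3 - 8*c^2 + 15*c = (c - 5)*(c^2 - 3*c) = (c - 5)*(c - 3)*(c)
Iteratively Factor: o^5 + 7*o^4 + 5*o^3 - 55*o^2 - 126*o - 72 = (o + 1)*(o^4 + 6*o^3 - o^2 - 54*o - 72) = (o + 1)*(o + 4)*(o^3 + 2*o^2 - 9*o - 18) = (o - 3)*(o + 1)*(o + 4)*(o^2 + 5*o + 6) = (o - 3)*(o + 1)*(o + 2)*(o + 4)*(o + 3)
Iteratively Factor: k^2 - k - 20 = (k - 5)*(k + 4)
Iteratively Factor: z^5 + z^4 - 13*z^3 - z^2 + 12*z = (z + 1)*(z^4 - 13*z^2 + 12*z) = z*(z + 1)*(z^3 - 13*z + 12) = z*(z + 1)*(z + 4)*(z^2 - 4*z + 3) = z*(z - 3)*(z + 1)*(z + 4)*(z - 1)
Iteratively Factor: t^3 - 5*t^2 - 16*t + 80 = (t - 5)*(t^2 - 16) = (t - 5)*(t + 4)*(t - 4)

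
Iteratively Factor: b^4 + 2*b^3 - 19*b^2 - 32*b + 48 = (b - 4)*(b^3 + 6*b^2 + 5*b - 12) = (b - 4)*(b + 3)*(b^2 + 3*b - 4) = (b - 4)*(b - 1)*(b + 3)*(b + 4)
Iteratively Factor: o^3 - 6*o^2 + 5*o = (o - 1)*(o^2 - 5*o) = o*(o - 1)*(o - 5)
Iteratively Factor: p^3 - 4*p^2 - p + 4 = (p - 4)*(p^2 - 1) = (p - 4)*(p - 1)*(p + 1)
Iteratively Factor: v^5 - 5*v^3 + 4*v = (v - 2)*(v^4 + 2*v^3 - v^2 - 2*v) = v*(v - 2)*(v^3 + 2*v^2 - v - 2) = v*(v - 2)*(v - 1)*(v^2 + 3*v + 2) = v*(v - 2)*(v - 1)*(v + 2)*(v + 1)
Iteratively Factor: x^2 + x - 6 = (x + 3)*(x - 2)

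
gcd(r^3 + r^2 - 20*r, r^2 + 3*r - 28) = r - 4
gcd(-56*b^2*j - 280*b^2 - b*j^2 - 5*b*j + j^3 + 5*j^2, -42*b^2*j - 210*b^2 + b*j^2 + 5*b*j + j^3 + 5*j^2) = 7*b*j + 35*b + j^2 + 5*j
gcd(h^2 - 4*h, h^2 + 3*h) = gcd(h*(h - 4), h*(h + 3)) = h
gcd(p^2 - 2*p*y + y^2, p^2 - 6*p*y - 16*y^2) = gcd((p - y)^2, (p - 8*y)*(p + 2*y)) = 1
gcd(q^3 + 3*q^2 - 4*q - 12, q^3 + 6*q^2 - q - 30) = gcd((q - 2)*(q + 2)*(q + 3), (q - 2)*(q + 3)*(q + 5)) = q^2 + q - 6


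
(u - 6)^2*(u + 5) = u^3 - 7*u^2 - 24*u + 180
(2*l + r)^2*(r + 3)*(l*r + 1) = 4*l^3*r^2 + 12*l^3*r + 4*l^2*r^3 + 12*l^2*r^2 + 4*l^2*r + 12*l^2 + l*r^4 + 3*l*r^3 + 4*l*r^2 + 12*l*r + r^3 + 3*r^2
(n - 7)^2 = n^2 - 14*n + 49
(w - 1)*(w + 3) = w^2 + 2*w - 3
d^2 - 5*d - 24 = (d - 8)*(d + 3)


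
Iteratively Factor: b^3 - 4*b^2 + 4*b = (b - 2)*(b^2 - 2*b) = b*(b - 2)*(b - 2)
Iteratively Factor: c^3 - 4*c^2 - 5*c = (c - 5)*(c^2 + c) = (c - 5)*(c + 1)*(c)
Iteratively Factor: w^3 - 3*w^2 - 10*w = (w + 2)*(w^2 - 5*w) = w*(w + 2)*(w - 5)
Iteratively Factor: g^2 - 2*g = (g - 2)*(g)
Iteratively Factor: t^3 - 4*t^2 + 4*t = (t)*(t^2 - 4*t + 4) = t*(t - 2)*(t - 2)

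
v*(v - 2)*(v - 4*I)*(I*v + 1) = I*v^4 + 5*v^3 - 2*I*v^3 - 10*v^2 - 4*I*v^2 + 8*I*v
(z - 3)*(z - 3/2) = z^2 - 9*z/2 + 9/2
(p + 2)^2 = p^2 + 4*p + 4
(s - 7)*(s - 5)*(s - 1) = s^3 - 13*s^2 + 47*s - 35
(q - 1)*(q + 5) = q^2 + 4*q - 5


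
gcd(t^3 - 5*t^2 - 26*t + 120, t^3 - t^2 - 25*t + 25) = t + 5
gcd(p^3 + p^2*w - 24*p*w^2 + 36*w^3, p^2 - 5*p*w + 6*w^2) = p^2 - 5*p*w + 6*w^2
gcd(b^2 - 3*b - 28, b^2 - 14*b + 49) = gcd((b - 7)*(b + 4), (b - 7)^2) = b - 7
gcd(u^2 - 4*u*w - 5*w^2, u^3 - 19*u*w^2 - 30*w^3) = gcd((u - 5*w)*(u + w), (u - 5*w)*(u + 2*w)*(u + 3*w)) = u - 5*w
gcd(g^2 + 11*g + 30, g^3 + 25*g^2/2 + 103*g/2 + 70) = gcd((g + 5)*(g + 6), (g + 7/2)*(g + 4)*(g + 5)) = g + 5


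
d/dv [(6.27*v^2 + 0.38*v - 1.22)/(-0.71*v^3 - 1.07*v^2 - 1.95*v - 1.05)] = (4.4517*v^4 + 0.5396*v^3 - 14.4185*v^2 - 15.7778*v - 2.778)/(0.5041*v^6 + 1.5194*v^5 + 3.9139*v^4 + 5.664*v^3 + 6.0495*v^2 + 4.095*v + 1.1025)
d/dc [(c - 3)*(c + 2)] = 2*c - 1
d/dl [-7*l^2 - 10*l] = -14*l - 10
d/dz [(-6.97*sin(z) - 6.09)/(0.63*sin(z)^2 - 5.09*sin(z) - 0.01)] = (4.3911*sin(z)^2 + 7.6734*sin(z) - 30.9284)*cos(z)/(0.3969*sin(z)^4 - 6.4134*sin(z)^3 + 25.8955*sin(z)^2 + 0.1018*sin(z) + 0.0001)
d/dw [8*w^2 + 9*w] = 16*w + 9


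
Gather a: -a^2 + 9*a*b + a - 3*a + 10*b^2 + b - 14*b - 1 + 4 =-a^2 + a*(9*b - 2) + 10*b^2 - 13*b + 3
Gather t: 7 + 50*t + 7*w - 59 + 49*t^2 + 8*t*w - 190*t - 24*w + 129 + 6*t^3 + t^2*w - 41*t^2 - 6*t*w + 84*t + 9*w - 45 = 6*t^3 + t^2*(w + 8) + t*(2*w - 56) - 8*w + 32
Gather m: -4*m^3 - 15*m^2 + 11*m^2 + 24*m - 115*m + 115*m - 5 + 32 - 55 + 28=-4*m^3 - 4*m^2 + 24*m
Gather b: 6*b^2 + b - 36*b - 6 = 6*b^2 - 35*b - 6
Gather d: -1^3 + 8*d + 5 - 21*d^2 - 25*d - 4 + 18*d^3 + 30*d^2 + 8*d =18*d^3 + 9*d^2 - 9*d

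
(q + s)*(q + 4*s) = q^2 + 5*q*s + 4*s^2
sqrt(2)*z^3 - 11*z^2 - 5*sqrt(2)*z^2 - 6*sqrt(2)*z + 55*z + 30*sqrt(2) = (z - 5)*(z - 6*sqrt(2))*(sqrt(2)*z + 1)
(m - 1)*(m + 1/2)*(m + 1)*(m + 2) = m^4 + 5*m^3/2 - 5*m/2 - 1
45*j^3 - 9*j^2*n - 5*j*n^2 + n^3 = (-5*j + n)*(-3*j + n)*(3*j + n)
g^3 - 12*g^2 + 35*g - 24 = (g - 8)*(g - 3)*(g - 1)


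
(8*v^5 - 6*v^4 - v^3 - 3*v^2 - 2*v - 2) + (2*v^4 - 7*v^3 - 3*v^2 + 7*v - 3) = 8*v^5 - 4*v^4 - 8*v^3 - 6*v^2 + 5*v - 5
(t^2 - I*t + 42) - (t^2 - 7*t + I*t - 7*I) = 7*t - 2*I*t + 42 + 7*I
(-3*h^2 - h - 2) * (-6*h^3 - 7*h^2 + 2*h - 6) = 18*h^5 + 27*h^4 + 13*h^3 + 30*h^2 + 2*h + 12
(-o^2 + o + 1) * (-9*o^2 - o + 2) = 9*o^4 - 8*o^3 - 12*o^2 + o + 2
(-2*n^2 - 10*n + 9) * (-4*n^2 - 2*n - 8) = 8*n^4 + 44*n^3 + 62*n - 72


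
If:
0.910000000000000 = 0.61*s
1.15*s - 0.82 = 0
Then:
No Solution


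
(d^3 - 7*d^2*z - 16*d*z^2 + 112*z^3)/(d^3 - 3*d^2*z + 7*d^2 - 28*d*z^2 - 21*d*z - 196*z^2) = (d - 4*z)/(d + 7)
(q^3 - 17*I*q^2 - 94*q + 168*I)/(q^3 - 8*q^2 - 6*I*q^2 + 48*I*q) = (q^2 - 11*I*q - 28)/(q*(q - 8))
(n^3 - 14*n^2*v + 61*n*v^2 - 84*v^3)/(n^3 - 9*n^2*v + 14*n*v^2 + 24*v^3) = (-n^2 + 10*n*v - 21*v^2)/(-n^2 + 5*n*v + 6*v^2)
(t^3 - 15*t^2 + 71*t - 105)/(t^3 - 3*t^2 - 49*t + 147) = (t - 5)/(t + 7)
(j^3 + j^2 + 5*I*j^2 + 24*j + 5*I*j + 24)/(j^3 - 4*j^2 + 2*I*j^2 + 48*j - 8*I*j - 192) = (j^2 + j*(1 - 3*I) - 3*I)/(j^2 + j*(-4 - 6*I) + 24*I)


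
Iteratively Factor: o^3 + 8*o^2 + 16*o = (o + 4)*(o^2 + 4*o) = o*(o + 4)*(o + 4)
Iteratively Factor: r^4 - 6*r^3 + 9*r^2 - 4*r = (r - 1)*(r^3 - 5*r^2 + 4*r) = (r - 1)^2*(r^2 - 4*r) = (r - 4)*(r - 1)^2*(r)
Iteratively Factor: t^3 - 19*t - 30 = (t + 3)*(t^2 - 3*t - 10) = (t - 5)*(t + 3)*(t + 2)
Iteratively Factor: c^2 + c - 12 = (c - 3)*(c + 4)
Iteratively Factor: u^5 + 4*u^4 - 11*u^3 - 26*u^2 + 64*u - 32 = (u + 4)*(u^4 - 11*u^2 + 18*u - 8) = (u - 2)*(u + 4)*(u^3 + 2*u^2 - 7*u + 4) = (u - 2)*(u + 4)^2*(u^2 - 2*u + 1) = (u - 2)*(u - 1)*(u + 4)^2*(u - 1)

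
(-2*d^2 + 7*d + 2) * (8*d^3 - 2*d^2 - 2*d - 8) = -16*d^5 + 60*d^4 + 6*d^3 - 2*d^2 - 60*d - 16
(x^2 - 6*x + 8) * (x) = x^3 - 6*x^2 + 8*x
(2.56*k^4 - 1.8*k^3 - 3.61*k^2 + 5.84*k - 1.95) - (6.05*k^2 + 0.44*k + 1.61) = 2.56*k^4 - 1.8*k^3 - 9.66*k^2 + 5.4*k - 3.56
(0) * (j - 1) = 0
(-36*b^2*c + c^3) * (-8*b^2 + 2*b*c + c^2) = 288*b^4*c - 72*b^3*c^2 - 44*b^2*c^3 + 2*b*c^4 + c^5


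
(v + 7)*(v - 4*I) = v^2 + 7*v - 4*I*v - 28*I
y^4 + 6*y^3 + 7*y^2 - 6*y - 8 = (y - 1)*(y + 1)*(y + 2)*(y + 4)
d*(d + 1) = d^2 + d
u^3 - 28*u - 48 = (u - 6)*(u + 2)*(u + 4)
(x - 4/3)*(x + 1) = x^2 - x/3 - 4/3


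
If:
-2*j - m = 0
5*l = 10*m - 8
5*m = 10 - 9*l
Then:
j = -61/115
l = 12/23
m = 122/115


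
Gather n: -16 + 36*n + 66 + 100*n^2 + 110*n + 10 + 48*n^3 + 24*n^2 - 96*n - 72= 48*n^3 + 124*n^2 + 50*n - 12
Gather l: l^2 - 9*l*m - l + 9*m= l^2 + l*(-9*m - 1) + 9*m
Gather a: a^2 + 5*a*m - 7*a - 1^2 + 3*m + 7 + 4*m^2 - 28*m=a^2 + a*(5*m - 7) + 4*m^2 - 25*m + 6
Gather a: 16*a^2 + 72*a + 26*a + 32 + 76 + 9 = 16*a^2 + 98*a + 117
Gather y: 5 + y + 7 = y + 12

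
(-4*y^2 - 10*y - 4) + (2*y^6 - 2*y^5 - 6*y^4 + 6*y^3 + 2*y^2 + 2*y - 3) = 2*y^6 - 2*y^5 - 6*y^4 + 6*y^3 - 2*y^2 - 8*y - 7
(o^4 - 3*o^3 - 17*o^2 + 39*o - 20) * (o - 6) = o^5 - 9*o^4 + o^3 + 141*o^2 - 254*o + 120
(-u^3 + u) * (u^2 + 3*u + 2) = -u^5 - 3*u^4 - u^3 + 3*u^2 + 2*u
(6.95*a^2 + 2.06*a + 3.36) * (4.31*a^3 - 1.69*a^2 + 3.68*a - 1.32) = 29.9545*a^5 - 2.8669*a^4 + 36.5762*a^3 - 7.2716*a^2 + 9.6456*a - 4.4352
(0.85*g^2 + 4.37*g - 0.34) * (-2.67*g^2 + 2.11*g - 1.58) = -2.2695*g^4 - 9.8744*g^3 + 8.7855*g^2 - 7.622*g + 0.5372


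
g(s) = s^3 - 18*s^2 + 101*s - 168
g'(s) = 3*s^2 - 36*s + 101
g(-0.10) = -178.28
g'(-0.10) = 104.63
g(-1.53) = -368.25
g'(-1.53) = 163.10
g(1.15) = -74.13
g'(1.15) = 63.57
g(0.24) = -144.78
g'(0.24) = 92.53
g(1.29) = -65.52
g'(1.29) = 59.55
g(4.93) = 12.26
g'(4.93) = -3.57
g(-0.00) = -168.00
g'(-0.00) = 101.00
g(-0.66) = -242.79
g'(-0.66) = 126.07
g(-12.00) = -5700.00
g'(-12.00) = 965.00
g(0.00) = -168.00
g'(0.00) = 101.00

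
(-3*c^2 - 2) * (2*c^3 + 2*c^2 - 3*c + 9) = -6*c^5 - 6*c^4 + 5*c^3 - 31*c^2 + 6*c - 18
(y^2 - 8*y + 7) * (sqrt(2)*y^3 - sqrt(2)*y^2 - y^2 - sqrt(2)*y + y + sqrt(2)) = sqrt(2)*y^5 - 9*sqrt(2)*y^4 - y^4 + 9*y^3 + 14*sqrt(2)*y^3 - 15*y^2 + 2*sqrt(2)*y^2 - 15*sqrt(2)*y + 7*y + 7*sqrt(2)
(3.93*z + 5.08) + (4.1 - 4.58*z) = 9.18 - 0.65*z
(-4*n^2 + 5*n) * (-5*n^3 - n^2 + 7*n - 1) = 20*n^5 - 21*n^4 - 33*n^3 + 39*n^2 - 5*n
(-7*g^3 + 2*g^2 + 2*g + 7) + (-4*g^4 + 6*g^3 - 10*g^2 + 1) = -4*g^4 - g^3 - 8*g^2 + 2*g + 8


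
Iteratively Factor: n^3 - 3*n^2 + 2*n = (n)*(n^2 - 3*n + 2) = n*(n - 1)*(n - 2)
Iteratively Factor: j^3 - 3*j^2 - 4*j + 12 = (j - 2)*(j^2 - j - 6) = (j - 3)*(j - 2)*(j + 2)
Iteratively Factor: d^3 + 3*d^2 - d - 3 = (d + 3)*(d^2 - 1) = (d + 1)*(d + 3)*(d - 1)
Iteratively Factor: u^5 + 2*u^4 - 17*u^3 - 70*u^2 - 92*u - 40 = (u + 2)*(u^4 - 17*u^2 - 36*u - 20) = (u + 1)*(u + 2)*(u^3 - u^2 - 16*u - 20) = (u + 1)*(u + 2)^2*(u^2 - 3*u - 10) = (u + 1)*(u + 2)^3*(u - 5)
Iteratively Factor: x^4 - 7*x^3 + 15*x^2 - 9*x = (x)*(x^3 - 7*x^2 + 15*x - 9) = x*(x - 1)*(x^2 - 6*x + 9) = x*(x - 3)*(x - 1)*(x - 3)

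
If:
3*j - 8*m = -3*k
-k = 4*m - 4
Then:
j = 20*m/3 - 4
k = 4 - 4*m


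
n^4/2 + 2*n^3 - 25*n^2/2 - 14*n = n*(n/2 + 1/2)*(n - 4)*(n + 7)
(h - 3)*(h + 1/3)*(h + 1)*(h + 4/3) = h^4 - h^3/3 - 53*h^2/9 - 53*h/9 - 4/3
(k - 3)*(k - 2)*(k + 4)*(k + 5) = k^4 + 4*k^3 - 19*k^2 - 46*k + 120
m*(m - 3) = m^2 - 3*m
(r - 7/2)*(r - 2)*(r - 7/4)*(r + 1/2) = r^4 - 27*r^3/4 + 13*r^2 - 63*r/16 - 49/8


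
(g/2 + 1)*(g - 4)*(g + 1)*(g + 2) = g^4/2 + g^3/2 - 6*g^2 - 14*g - 8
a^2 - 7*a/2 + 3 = (a - 2)*(a - 3/2)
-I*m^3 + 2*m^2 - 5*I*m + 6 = (m - 2*I)*(m + 3*I)*(-I*m + 1)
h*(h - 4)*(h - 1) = h^3 - 5*h^2 + 4*h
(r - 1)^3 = r^3 - 3*r^2 + 3*r - 1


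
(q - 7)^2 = q^2 - 14*q + 49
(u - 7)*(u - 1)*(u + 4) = u^3 - 4*u^2 - 25*u + 28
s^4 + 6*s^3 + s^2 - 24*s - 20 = (s - 2)*(s + 1)*(s + 2)*(s + 5)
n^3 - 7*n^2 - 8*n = n*(n - 8)*(n + 1)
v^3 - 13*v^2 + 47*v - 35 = (v - 7)*(v - 5)*(v - 1)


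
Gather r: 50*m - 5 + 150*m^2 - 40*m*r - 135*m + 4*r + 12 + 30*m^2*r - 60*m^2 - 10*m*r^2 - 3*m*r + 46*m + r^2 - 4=90*m^2 - 39*m + r^2*(1 - 10*m) + r*(30*m^2 - 43*m + 4) + 3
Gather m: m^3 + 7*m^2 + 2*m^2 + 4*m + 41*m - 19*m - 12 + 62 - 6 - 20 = m^3 + 9*m^2 + 26*m + 24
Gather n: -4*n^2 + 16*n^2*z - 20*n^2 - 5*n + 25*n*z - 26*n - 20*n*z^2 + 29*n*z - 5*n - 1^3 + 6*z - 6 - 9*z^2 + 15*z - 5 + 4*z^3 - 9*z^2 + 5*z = n^2*(16*z - 24) + n*(-20*z^2 + 54*z - 36) + 4*z^3 - 18*z^2 + 26*z - 12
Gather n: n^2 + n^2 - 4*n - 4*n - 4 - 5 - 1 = 2*n^2 - 8*n - 10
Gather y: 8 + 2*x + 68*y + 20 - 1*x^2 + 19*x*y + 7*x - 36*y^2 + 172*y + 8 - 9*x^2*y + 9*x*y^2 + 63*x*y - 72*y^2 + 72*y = -x^2 + 9*x + y^2*(9*x - 108) + y*(-9*x^2 + 82*x + 312) + 36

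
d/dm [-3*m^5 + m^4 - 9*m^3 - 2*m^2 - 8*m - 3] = -15*m^4 + 4*m^3 - 27*m^2 - 4*m - 8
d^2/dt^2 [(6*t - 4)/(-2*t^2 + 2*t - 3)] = 8*(-2*(2*t - 1)^2*(3*t - 2) + (9*t - 5)*(2*t^2 - 2*t + 3))/(2*t^2 - 2*t + 3)^3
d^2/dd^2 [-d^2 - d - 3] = -2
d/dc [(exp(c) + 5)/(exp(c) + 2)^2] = (-exp(c) - 8)*exp(c)/(exp(c) + 2)^3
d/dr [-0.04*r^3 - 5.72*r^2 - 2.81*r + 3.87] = -0.12*r^2 - 11.44*r - 2.81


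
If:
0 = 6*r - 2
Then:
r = 1/3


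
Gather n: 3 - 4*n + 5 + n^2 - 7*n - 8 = n^2 - 11*n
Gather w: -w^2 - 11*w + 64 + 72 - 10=-w^2 - 11*w + 126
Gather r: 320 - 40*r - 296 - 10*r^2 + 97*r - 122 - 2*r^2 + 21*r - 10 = -12*r^2 + 78*r - 108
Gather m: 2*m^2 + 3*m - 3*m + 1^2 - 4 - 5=2*m^2 - 8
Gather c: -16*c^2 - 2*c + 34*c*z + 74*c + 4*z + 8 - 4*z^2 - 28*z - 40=-16*c^2 + c*(34*z + 72) - 4*z^2 - 24*z - 32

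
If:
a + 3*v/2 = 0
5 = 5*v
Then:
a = -3/2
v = 1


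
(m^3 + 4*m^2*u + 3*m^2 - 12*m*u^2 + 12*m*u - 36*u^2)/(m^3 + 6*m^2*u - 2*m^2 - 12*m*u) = (m^2 - 2*m*u + 3*m - 6*u)/(m*(m - 2))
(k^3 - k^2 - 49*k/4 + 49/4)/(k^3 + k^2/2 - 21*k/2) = (2*k^2 - 9*k + 7)/(2*k*(k - 3))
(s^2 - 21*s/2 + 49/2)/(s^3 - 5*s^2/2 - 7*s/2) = (s - 7)/(s*(s + 1))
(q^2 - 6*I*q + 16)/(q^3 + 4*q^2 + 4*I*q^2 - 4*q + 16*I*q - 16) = (q - 8*I)/(q^2 + 2*q*(2 + I) + 8*I)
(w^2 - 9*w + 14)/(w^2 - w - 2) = (w - 7)/(w + 1)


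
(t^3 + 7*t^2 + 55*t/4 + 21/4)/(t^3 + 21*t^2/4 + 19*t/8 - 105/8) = 2*(2*t + 1)/(4*t - 5)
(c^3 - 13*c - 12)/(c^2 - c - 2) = (c^2 - c - 12)/(c - 2)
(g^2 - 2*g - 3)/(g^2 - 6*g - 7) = (g - 3)/(g - 7)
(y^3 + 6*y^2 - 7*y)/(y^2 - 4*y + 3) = y*(y + 7)/(y - 3)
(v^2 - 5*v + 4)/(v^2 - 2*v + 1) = (v - 4)/(v - 1)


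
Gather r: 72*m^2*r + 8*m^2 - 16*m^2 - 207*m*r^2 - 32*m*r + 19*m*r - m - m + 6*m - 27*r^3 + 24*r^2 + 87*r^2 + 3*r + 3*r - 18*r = -8*m^2 + 4*m - 27*r^3 + r^2*(111 - 207*m) + r*(72*m^2 - 13*m - 12)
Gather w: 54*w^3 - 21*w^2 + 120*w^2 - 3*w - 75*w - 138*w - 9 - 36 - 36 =54*w^3 + 99*w^2 - 216*w - 81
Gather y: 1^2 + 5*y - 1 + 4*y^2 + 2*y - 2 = 4*y^2 + 7*y - 2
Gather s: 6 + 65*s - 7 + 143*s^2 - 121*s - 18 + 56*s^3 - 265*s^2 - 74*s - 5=56*s^3 - 122*s^2 - 130*s - 24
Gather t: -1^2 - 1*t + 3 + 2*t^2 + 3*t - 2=2*t^2 + 2*t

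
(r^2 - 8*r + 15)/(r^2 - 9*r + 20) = (r - 3)/(r - 4)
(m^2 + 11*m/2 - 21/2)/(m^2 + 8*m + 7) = (m - 3/2)/(m + 1)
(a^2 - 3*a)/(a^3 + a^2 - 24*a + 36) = a/(a^2 + 4*a - 12)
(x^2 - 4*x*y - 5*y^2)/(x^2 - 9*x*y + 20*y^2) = (x + y)/(x - 4*y)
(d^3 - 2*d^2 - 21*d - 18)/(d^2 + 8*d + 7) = (d^2 - 3*d - 18)/(d + 7)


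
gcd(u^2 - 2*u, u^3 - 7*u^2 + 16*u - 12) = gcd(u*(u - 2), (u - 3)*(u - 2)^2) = u - 2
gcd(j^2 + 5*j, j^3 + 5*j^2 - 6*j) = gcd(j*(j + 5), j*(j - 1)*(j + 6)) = j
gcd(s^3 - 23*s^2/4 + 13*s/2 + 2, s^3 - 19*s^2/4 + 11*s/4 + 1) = s^2 - 15*s/4 - 1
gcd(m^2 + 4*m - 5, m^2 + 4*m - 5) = m^2 + 4*m - 5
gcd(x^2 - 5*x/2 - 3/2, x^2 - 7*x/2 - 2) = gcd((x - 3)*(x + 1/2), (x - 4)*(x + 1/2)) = x + 1/2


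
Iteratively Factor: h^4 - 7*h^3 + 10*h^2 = (h)*(h^3 - 7*h^2 + 10*h) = h*(h - 5)*(h^2 - 2*h) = h^2*(h - 5)*(h - 2)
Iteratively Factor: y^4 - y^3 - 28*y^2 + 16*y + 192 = (y - 4)*(y^3 + 3*y^2 - 16*y - 48) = (y - 4)^2*(y^2 + 7*y + 12) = (y - 4)^2*(y + 3)*(y + 4)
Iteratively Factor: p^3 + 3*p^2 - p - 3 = (p + 3)*(p^2 - 1) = (p + 1)*(p + 3)*(p - 1)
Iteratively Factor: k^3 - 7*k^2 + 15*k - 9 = (k - 3)*(k^2 - 4*k + 3) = (k - 3)^2*(k - 1)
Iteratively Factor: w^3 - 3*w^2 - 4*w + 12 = (w - 2)*(w^2 - w - 6) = (w - 3)*(w - 2)*(w + 2)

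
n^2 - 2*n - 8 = (n - 4)*(n + 2)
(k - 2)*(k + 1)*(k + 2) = k^3 + k^2 - 4*k - 4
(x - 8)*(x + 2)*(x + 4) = x^3 - 2*x^2 - 40*x - 64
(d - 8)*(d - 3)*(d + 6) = d^3 - 5*d^2 - 42*d + 144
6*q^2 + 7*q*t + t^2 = (q + t)*(6*q + t)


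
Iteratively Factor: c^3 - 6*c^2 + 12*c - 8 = (c - 2)*(c^2 - 4*c + 4) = (c - 2)^2*(c - 2)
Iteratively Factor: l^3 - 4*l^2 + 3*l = (l - 1)*(l^2 - 3*l) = l*(l - 1)*(l - 3)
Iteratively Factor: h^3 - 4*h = (h)*(h^2 - 4) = h*(h + 2)*(h - 2)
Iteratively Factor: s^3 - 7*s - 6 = (s + 2)*(s^2 - 2*s - 3) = (s - 3)*(s + 2)*(s + 1)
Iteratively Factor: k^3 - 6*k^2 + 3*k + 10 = (k - 5)*(k^2 - k - 2) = (k - 5)*(k + 1)*(k - 2)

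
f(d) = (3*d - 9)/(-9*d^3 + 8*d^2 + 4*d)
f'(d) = (3*d - 9)*(27*d^2 - 16*d - 4)/(-9*d^3 + 8*d^2 + 4*d)^2 + 3/(-9*d^3 + 8*d^2 + 4*d) = 3*(18*d^3 - 89*d^2 + 48*d + 12)/(d^2*(81*d^4 - 144*d^3 - 8*d^2 + 64*d + 16))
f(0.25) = -6.07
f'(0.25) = 30.39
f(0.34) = -4.13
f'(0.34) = 15.08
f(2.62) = 0.01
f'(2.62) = -0.05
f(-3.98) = -0.03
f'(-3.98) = -0.02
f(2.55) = 0.02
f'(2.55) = -0.06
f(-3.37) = -0.05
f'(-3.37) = -0.03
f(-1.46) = -0.34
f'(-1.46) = -0.59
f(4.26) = -0.01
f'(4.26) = -0.00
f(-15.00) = 0.00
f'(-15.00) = 0.00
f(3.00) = 0.00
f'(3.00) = -0.02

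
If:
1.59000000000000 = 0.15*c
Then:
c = 10.60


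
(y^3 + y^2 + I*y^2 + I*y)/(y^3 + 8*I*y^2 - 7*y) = (y + 1)/(y + 7*I)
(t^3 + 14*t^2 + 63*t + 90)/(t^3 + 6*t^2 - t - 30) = (t + 6)/(t - 2)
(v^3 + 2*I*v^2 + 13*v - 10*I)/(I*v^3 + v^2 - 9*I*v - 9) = (-I*v^2 + 3*v - 10*I)/(v^2 - 9)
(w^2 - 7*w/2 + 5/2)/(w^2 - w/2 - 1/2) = (2*w - 5)/(2*w + 1)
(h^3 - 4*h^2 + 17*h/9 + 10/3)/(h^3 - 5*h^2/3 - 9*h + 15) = (h + 2/3)/(h + 3)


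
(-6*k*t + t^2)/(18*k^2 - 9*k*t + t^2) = t/(-3*k + t)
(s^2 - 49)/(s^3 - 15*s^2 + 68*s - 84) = (s + 7)/(s^2 - 8*s + 12)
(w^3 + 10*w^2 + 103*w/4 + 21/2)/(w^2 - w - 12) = (w^3 + 10*w^2 + 103*w/4 + 21/2)/(w^2 - w - 12)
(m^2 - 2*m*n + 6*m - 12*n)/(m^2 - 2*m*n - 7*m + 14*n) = (m + 6)/(m - 7)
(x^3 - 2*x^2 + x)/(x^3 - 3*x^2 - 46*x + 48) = x*(x - 1)/(x^2 - 2*x - 48)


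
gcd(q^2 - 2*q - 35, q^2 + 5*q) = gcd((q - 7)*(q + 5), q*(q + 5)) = q + 5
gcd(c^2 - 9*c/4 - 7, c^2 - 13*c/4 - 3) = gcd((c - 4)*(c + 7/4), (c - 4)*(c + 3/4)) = c - 4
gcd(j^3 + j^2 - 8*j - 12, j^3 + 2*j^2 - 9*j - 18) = j^2 - j - 6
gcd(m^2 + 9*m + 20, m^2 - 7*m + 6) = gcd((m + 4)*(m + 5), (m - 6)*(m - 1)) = 1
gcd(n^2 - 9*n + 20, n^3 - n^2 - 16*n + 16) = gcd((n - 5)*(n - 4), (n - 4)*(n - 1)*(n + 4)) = n - 4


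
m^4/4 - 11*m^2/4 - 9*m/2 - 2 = (m/4 + 1/4)*(m - 4)*(m + 1)*(m + 2)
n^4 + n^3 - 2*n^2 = n^2*(n - 1)*(n + 2)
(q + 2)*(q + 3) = q^2 + 5*q + 6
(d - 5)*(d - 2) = d^2 - 7*d + 10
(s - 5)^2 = s^2 - 10*s + 25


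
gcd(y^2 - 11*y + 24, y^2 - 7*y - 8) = y - 8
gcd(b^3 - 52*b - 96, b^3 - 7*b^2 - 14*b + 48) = b - 8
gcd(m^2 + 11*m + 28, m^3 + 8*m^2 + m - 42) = m + 7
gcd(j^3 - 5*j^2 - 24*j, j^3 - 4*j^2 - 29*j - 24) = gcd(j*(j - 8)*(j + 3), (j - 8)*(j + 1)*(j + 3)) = j^2 - 5*j - 24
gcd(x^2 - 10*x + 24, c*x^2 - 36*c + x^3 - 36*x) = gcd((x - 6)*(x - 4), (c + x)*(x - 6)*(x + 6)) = x - 6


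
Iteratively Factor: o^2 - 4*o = (o - 4)*(o)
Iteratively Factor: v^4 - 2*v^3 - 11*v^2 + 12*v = (v + 3)*(v^3 - 5*v^2 + 4*v) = v*(v + 3)*(v^2 - 5*v + 4) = v*(v - 4)*(v + 3)*(v - 1)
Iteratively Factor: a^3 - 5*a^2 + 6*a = (a - 2)*(a^2 - 3*a) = a*(a - 2)*(a - 3)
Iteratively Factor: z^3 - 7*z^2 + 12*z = (z - 3)*(z^2 - 4*z) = z*(z - 3)*(z - 4)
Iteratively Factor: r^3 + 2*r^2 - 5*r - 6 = (r - 2)*(r^2 + 4*r + 3) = (r - 2)*(r + 3)*(r + 1)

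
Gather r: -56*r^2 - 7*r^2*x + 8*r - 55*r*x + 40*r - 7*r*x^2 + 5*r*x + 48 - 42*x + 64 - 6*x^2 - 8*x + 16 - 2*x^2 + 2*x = r^2*(-7*x - 56) + r*(-7*x^2 - 50*x + 48) - 8*x^2 - 48*x + 128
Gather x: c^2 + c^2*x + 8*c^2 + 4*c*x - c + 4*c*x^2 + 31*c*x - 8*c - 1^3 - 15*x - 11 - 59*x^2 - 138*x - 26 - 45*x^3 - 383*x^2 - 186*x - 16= 9*c^2 - 9*c - 45*x^3 + x^2*(4*c - 442) + x*(c^2 + 35*c - 339) - 54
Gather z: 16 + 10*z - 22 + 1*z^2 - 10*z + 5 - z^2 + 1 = 0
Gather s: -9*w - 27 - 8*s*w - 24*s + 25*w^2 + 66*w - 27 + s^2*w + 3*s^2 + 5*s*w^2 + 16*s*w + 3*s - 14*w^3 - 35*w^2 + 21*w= s^2*(w + 3) + s*(5*w^2 + 8*w - 21) - 14*w^3 - 10*w^2 + 78*w - 54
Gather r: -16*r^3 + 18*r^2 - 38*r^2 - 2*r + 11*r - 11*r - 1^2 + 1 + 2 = -16*r^3 - 20*r^2 - 2*r + 2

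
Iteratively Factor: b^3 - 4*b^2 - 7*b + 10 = (b - 5)*(b^2 + b - 2) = (b - 5)*(b - 1)*(b + 2)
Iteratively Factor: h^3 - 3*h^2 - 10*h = (h + 2)*(h^2 - 5*h) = h*(h + 2)*(h - 5)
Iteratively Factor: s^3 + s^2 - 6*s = (s)*(s^2 + s - 6) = s*(s + 3)*(s - 2)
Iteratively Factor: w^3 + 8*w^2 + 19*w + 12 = (w + 3)*(w^2 + 5*w + 4) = (w + 1)*(w + 3)*(w + 4)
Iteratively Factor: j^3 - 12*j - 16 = (j - 4)*(j^2 + 4*j + 4) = (j - 4)*(j + 2)*(j + 2)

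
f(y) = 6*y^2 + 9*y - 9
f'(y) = 12*y + 9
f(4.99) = 185.31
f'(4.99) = 68.88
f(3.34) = 87.99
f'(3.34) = 49.08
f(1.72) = 24.23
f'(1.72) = 29.64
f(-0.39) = -11.60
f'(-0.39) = 4.32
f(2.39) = 46.78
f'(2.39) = 37.68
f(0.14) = -7.62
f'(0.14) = 10.68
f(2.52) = 51.78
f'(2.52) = 39.24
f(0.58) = -1.76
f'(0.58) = 15.96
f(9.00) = 558.00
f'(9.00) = 117.00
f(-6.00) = 153.00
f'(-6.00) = -63.00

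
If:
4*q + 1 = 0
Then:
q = -1/4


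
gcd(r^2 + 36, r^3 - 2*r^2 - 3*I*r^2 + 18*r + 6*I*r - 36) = r - 6*I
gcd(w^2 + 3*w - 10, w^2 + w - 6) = w - 2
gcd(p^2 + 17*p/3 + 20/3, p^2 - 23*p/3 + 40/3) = 1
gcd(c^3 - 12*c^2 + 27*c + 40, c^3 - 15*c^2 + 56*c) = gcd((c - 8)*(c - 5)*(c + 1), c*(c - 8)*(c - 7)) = c - 8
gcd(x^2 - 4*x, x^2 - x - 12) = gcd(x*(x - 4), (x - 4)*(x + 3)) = x - 4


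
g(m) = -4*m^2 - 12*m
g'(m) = -8*m - 12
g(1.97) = -39.16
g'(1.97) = -27.76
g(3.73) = -100.41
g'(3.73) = -41.84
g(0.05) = -0.61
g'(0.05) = -12.40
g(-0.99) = 7.96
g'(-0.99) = -4.08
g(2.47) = -54.04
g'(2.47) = -31.76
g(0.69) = -10.18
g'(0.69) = -17.52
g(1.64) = -30.44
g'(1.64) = -25.12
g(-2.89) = 1.27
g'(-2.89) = 11.12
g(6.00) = -216.00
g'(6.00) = -60.00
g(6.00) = -216.00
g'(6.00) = -60.00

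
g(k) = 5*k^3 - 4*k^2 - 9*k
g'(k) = 15*k^2 - 8*k - 9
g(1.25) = -7.73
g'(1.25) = 4.44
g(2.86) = 58.51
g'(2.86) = 90.81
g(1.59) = -4.32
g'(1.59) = 16.20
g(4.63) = 368.85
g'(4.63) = 275.51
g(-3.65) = -263.58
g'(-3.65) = 220.04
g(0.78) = -7.08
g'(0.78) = -6.11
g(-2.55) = -85.97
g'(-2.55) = 108.94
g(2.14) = 11.42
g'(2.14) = 42.57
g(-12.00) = -9108.00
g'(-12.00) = 2247.00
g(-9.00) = -3888.00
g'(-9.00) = 1278.00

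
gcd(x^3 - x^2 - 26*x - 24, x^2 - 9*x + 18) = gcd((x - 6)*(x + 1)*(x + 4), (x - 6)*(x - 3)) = x - 6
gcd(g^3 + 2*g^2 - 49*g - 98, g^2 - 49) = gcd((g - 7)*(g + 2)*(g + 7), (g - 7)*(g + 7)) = g^2 - 49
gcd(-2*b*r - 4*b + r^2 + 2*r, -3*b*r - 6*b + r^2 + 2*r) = r + 2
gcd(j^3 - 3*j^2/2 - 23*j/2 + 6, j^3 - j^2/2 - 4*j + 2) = j - 1/2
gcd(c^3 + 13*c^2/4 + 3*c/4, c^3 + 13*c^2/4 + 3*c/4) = c^3 + 13*c^2/4 + 3*c/4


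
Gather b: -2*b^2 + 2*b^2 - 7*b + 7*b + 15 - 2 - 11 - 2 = 0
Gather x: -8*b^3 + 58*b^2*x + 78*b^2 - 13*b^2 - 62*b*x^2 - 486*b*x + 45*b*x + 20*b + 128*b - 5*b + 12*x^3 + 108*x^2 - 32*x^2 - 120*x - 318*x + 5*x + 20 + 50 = -8*b^3 + 65*b^2 + 143*b + 12*x^3 + x^2*(76 - 62*b) + x*(58*b^2 - 441*b - 433) + 70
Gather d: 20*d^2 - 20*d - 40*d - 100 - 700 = 20*d^2 - 60*d - 800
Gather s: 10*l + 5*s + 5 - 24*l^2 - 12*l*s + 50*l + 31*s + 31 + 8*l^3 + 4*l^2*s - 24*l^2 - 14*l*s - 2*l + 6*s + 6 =8*l^3 - 48*l^2 + 58*l + s*(4*l^2 - 26*l + 42) + 42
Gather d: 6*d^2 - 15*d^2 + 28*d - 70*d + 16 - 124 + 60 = -9*d^2 - 42*d - 48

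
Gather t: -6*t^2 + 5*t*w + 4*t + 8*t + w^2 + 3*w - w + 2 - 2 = -6*t^2 + t*(5*w + 12) + w^2 + 2*w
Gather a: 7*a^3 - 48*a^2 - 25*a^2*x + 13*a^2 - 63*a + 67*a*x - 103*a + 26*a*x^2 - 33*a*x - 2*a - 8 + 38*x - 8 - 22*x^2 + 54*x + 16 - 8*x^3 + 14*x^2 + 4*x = 7*a^3 + a^2*(-25*x - 35) + a*(26*x^2 + 34*x - 168) - 8*x^3 - 8*x^2 + 96*x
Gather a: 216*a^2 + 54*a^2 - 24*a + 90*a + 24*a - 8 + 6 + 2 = 270*a^2 + 90*a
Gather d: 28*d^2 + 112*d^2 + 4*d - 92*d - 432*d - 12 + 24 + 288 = 140*d^2 - 520*d + 300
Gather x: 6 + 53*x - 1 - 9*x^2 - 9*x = -9*x^2 + 44*x + 5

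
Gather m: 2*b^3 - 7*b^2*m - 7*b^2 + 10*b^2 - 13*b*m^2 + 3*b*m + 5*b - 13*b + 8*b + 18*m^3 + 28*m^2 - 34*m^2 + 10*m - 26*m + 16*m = 2*b^3 + 3*b^2 + 18*m^3 + m^2*(-13*b - 6) + m*(-7*b^2 + 3*b)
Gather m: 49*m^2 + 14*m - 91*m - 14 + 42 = 49*m^2 - 77*m + 28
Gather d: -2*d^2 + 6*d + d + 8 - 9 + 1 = -2*d^2 + 7*d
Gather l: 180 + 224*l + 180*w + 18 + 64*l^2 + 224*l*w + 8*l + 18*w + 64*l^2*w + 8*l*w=l^2*(64*w + 64) + l*(232*w + 232) + 198*w + 198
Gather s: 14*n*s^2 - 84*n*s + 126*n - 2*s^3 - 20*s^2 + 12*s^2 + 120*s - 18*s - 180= 126*n - 2*s^3 + s^2*(14*n - 8) + s*(102 - 84*n) - 180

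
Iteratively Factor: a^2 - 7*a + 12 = (a - 3)*(a - 4)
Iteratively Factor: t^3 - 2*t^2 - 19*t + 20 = (t - 1)*(t^2 - t - 20) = (t - 1)*(t + 4)*(t - 5)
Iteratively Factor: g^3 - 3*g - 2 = (g + 1)*(g^2 - g - 2) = (g - 2)*(g + 1)*(g + 1)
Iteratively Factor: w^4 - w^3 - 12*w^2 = (w)*(w^3 - w^2 - 12*w) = w*(w - 4)*(w^2 + 3*w) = w^2*(w - 4)*(w + 3)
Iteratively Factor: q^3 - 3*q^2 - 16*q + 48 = (q - 3)*(q^2 - 16) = (q - 3)*(q + 4)*(q - 4)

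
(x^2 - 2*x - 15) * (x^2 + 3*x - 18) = x^4 + x^3 - 39*x^2 - 9*x + 270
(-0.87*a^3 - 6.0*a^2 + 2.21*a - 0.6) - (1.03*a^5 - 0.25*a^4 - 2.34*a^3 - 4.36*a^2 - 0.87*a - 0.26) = -1.03*a^5 + 0.25*a^4 + 1.47*a^3 - 1.64*a^2 + 3.08*a - 0.34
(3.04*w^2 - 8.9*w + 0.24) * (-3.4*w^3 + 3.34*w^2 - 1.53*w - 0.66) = -10.336*w^5 + 40.4136*w^4 - 35.1932*w^3 + 12.4122*w^2 + 5.5068*w - 0.1584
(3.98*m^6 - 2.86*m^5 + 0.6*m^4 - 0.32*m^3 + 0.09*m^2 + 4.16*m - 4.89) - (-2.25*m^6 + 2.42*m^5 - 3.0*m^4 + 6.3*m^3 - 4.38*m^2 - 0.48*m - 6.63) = 6.23*m^6 - 5.28*m^5 + 3.6*m^4 - 6.62*m^3 + 4.47*m^2 + 4.64*m + 1.74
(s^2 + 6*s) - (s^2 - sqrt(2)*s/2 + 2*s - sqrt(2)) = sqrt(2)*s/2 + 4*s + sqrt(2)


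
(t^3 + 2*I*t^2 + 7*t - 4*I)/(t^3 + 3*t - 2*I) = (t + 4*I)/(t + 2*I)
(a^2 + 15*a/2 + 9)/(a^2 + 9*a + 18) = (a + 3/2)/(a + 3)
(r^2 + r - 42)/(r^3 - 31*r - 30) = (r + 7)/(r^2 + 6*r + 5)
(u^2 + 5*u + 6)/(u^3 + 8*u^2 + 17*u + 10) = (u + 3)/(u^2 + 6*u + 5)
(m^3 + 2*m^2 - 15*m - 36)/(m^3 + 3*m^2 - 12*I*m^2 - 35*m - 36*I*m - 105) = (m^2 - m - 12)/(m^2 - 12*I*m - 35)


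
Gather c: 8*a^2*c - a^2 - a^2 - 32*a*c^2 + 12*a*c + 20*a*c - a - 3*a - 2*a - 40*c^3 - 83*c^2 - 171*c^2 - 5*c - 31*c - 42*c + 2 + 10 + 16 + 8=-2*a^2 - 6*a - 40*c^3 + c^2*(-32*a - 254) + c*(8*a^2 + 32*a - 78) + 36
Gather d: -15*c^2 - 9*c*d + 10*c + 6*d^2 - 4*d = -15*c^2 + 10*c + 6*d^2 + d*(-9*c - 4)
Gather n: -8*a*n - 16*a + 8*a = -8*a*n - 8*a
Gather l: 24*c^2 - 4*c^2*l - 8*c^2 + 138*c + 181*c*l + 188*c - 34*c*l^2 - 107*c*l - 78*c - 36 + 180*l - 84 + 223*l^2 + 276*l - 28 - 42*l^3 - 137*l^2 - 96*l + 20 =16*c^2 + 248*c - 42*l^3 + l^2*(86 - 34*c) + l*(-4*c^2 + 74*c + 360) - 128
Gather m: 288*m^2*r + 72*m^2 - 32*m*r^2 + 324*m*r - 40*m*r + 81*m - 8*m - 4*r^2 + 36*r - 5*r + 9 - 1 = m^2*(288*r + 72) + m*(-32*r^2 + 284*r + 73) - 4*r^2 + 31*r + 8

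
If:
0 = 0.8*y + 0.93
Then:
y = -1.16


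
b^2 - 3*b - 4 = (b - 4)*(b + 1)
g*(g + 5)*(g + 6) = g^3 + 11*g^2 + 30*g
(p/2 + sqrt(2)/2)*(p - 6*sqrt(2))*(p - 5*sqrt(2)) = p^3/2 - 5*sqrt(2)*p^2 + 19*p + 30*sqrt(2)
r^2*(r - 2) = r^3 - 2*r^2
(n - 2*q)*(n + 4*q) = n^2 + 2*n*q - 8*q^2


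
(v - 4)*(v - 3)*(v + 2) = v^3 - 5*v^2 - 2*v + 24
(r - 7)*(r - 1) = r^2 - 8*r + 7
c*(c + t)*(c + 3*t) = c^3 + 4*c^2*t + 3*c*t^2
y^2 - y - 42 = (y - 7)*(y + 6)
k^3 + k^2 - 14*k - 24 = (k - 4)*(k + 2)*(k + 3)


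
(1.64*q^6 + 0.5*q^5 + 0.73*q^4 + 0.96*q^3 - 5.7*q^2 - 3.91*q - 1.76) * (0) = 0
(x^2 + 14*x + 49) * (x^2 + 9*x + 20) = x^4 + 23*x^3 + 195*x^2 + 721*x + 980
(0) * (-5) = 0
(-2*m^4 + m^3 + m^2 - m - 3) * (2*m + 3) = -4*m^5 - 4*m^4 + 5*m^3 + m^2 - 9*m - 9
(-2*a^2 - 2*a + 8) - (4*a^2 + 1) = -6*a^2 - 2*a + 7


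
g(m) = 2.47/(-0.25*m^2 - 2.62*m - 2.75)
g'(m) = 2.47*(0.5*m + 2.62)/(-0.25*m^2 - 2.62*m - 2.75)^2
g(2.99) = -0.19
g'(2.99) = 0.06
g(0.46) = -0.62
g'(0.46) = 0.44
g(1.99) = -0.28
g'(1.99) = 0.11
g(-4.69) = 0.61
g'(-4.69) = 0.04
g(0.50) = -0.60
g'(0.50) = 0.42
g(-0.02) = -0.92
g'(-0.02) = 0.89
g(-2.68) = 1.00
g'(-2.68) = 0.52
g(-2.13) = 1.46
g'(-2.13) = 1.33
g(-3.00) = 0.86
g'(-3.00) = 0.34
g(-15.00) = -0.13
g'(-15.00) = -0.03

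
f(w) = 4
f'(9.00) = 0.00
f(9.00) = 4.00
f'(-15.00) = 0.00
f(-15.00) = 4.00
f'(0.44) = 0.00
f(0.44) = 4.00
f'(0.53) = 0.00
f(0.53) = 4.00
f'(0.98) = 0.00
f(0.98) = 4.00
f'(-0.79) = 0.00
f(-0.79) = 4.00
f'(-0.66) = 0.00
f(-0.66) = 4.00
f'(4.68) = 0.00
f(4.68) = 4.00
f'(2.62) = 0.00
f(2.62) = 4.00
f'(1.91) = 0.00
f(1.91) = 4.00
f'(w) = 0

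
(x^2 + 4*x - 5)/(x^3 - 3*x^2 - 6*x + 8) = (x + 5)/(x^2 - 2*x - 8)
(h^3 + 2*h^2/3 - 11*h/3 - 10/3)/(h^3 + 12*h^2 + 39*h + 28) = (3*h^2 - h - 10)/(3*(h^2 + 11*h + 28))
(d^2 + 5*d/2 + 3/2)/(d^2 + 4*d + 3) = (d + 3/2)/(d + 3)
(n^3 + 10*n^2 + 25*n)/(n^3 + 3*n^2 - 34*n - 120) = n*(n + 5)/(n^2 - 2*n - 24)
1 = 1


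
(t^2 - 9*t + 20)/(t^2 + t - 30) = (t - 4)/(t + 6)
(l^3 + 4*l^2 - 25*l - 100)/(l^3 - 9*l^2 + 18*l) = (l^3 + 4*l^2 - 25*l - 100)/(l*(l^2 - 9*l + 18))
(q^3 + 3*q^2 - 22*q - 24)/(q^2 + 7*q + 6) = q - 4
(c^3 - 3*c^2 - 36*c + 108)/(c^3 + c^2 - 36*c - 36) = (c - 3)/(c + 1)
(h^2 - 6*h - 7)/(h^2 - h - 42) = (h + 1)/(h + 6)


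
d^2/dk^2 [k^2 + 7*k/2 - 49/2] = 2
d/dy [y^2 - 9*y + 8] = 2*y - 9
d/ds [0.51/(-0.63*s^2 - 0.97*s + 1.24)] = (0.6426*s + 0.4947)/(0.63*s^2 + 0.97*s - 1.24)^2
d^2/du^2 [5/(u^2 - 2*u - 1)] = 10*(u^2 - 2*u - 4*(u - 1)^2 - 1)/(-u^2 + 2*u + 1)^3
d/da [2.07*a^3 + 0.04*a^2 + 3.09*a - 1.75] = 6.21*a^2 + 0.08*a + 3.09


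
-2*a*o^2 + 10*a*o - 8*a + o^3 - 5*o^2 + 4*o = (-2*a + o)*(o - 4)*(o - 1)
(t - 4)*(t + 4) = t^2 - 16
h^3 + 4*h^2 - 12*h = h*(h - 2)*(h + 6)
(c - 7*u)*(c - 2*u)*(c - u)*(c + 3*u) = c^4 - 7*c^3*u - 7*c^2*u^2 + 55*c*u^3 - 42*u^4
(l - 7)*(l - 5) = l^2 - 12*l + 35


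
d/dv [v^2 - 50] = 2*v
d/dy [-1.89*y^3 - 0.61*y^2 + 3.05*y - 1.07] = -5.67*y^2 - 1.22*y + 3.05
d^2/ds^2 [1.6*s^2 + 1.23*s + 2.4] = 3.20000000000000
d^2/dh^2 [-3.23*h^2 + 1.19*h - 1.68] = -6.46000000000000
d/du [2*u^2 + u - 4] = 4*u + 1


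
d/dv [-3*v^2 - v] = -6*v - 1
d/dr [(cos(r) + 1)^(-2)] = 2*sin(r)/(cos(r) + 1)^3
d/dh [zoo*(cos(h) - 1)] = zoo*sin(h)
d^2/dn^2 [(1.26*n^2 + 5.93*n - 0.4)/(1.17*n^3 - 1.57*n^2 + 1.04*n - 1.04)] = (3.449628*n^6 + 48.705462*n^5 - 81.12663*n^4 + 52.137634*n^3 + 65.40744*n^2 - 57.096624*n + 15.994368)/(1.601613*n^9 - 6.447519*n^8 + 12.922767*n^7 - 19.603117*n^6 + 22.94916*n^5 - 20.377656*n^4 + 15.109952*n^3 - 8.468928*n^2 + 3.374592*n - 1.124864)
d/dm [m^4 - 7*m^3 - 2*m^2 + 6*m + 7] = 4*m^3 - 21*m^2 - 4*m + 6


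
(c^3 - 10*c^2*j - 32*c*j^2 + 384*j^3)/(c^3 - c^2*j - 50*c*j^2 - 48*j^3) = (c - 8*j)/(c + j)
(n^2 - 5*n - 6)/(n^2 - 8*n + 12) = (n + 1)/(n - 2)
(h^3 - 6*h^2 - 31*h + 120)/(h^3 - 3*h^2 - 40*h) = (h - 3)/h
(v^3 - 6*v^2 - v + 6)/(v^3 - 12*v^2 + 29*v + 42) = (v - 1)/(v - 7)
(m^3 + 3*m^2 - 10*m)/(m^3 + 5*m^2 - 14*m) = (m + 5)/(m + 7)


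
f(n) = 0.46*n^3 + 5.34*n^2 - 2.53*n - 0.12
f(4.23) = 119.54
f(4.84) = 164.88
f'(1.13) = 11.30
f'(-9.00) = 13.13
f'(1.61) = 18.24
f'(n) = 1.38*n^2 + 10.68*n - 2.53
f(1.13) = 4.50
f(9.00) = 744.99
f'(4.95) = 84.15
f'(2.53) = 33.32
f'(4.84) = 81.49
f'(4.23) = 67.34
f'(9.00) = 205.37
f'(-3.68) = -23.14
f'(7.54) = 156.45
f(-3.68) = 58.58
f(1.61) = 11.57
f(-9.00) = 119.85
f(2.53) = 35.11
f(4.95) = 173.99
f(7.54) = 481.58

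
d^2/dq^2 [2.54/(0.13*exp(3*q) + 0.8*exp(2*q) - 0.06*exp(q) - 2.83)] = ((-2.9718*exp(2*q) - 8.128*exp(q) + 0.1524)*(0.13*exp(3*q) + 0.8*exp(2*q) - 0.06*exp(q) - 2.83) + 2.54*(0.39*exp(2*q) + 1.6*exp(q) - 0.06)*(0.78*exp(2*q) + 3.2*exp(q) - 0.12)*exp(q))*exp(q)/(0.13*exp(3*q) + 0.8*exp(2*q) - 0.06*exp(q) - 2.83)^3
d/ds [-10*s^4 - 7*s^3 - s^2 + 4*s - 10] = -40*s^3 - 21*s^2 - 2*s + 4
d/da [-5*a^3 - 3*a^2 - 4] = 3*a*(-5*a - 2)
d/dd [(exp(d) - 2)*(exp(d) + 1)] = (2*exp(d) - 1)*exp(d)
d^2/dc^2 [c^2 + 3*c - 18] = 2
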